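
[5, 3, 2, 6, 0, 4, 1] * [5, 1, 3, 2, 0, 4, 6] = [4, 2, 3, 6, 5, 0, 1]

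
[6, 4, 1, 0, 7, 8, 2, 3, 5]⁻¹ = [3, 2, 6, 7, 1, 8, 0, 4, 5]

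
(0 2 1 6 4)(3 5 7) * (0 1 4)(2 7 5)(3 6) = (0 7 6)(1 3 2 4)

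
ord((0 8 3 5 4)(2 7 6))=15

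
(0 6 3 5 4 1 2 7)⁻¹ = (0 7 2 1 4 5 3 6)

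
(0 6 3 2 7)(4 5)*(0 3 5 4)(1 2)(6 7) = (0 7 3 1 2 6 5)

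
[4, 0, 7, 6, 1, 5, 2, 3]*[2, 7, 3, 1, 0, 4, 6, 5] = [0, 2, 5, 6, 7, 4, 3, 1]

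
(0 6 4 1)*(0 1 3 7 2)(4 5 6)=(0 4 3 7 2)(5 6)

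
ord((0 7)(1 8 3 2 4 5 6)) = 14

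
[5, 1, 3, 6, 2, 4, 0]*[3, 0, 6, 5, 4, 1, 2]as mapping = [0→1, 1→0, 2→5, 3→2, 4→6, 5→4, 6→3]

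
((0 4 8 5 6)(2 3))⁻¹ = (0 6 5 8 4)(2 3)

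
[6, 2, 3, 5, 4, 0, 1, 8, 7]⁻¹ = [5, 6, 1, 2, 4, 3, 0, 8, 7]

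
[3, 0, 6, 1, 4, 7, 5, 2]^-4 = [1, 3, 2, 0, 4, 5, 6, 7]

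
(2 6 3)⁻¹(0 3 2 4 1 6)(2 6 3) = (0 2 6 4 1 3)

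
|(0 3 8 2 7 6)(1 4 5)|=6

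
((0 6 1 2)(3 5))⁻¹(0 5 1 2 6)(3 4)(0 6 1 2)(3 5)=(0 1 6 3 2)(4 5)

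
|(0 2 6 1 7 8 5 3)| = 8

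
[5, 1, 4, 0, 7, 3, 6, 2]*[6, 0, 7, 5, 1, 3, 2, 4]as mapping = [0→3, 1→0, 2→1, 3→6, 4→4, 5→5, 6→2, 7→7]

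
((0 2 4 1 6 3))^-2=(0 6 4)(1 2 3)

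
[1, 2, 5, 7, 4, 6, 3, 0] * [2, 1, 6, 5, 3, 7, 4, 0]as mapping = [0→1, 1→6, 2→7, 3→0, 4→3, 5→4, 6→5, 7→2]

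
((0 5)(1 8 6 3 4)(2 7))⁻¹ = (0 5)(1 4 3 6 8)(2 7)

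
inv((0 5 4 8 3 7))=(0 7 3 8 4 5)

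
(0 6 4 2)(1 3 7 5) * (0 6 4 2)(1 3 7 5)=(0 4)(1 7)(2 6)(3 5)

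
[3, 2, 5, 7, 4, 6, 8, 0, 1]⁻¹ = [7, 8, 1, 0, 4, 2, 5, 3, 6]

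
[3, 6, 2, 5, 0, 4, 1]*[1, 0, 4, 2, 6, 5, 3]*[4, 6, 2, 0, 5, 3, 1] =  [2, 0, 5, 3, 6, 1, 4]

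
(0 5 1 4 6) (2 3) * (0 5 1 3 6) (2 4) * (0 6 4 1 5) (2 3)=(0 5 2 4 6) (1 3) 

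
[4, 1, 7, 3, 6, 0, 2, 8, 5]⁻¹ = [5, 1, 6, 3, 0, 8, 4, 2, 7]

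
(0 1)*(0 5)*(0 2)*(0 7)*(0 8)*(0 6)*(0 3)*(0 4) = (0 1 5 2 7 8 6 3 4)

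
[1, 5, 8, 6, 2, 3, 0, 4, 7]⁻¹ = [6, 0, 4, 5, 7, 1, 3, 8, 2]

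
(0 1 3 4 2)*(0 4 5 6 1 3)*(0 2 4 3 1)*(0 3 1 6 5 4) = (0 6 3 4)(1 2)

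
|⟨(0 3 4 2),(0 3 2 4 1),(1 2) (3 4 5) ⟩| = 720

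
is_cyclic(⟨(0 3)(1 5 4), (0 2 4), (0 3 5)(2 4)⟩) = no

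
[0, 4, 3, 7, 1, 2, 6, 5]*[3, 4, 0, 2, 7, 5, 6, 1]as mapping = [0→3, 1→7, 2→2, 3→1, 4→4, 5→0, 6→6, 7→5]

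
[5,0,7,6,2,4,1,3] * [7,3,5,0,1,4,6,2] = [4,7,2,6,5,1,3,0]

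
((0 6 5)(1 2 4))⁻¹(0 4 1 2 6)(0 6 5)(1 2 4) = (1 2 4 5 6)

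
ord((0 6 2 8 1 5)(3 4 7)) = 6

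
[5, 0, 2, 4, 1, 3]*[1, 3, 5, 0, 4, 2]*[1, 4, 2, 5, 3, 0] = [2, 4, 0, 3, 5, 1]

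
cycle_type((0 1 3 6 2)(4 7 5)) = 3.5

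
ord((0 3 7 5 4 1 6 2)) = 8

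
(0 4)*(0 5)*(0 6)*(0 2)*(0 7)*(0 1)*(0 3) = (0 4 5 6 2 7 1 3)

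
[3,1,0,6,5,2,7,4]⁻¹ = [2,1,5,0,7,4,3,6]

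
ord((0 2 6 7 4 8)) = 6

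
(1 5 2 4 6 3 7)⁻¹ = (1 7 3 6 4 2 5)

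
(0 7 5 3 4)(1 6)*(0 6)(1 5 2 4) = (0 7 2 4 6 5 3 1)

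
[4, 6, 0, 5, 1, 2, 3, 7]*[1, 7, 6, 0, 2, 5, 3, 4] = [2, 3, 1, 5, 7, 6, 0, 4]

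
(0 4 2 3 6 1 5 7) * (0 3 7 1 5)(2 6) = (0 4 6 5 1)(2 7 3)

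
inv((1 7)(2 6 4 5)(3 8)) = (1 7)(2 5 4 6)(3 8)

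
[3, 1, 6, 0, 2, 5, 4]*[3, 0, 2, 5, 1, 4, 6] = [5, 0, 6, 3, 2, 4, 1]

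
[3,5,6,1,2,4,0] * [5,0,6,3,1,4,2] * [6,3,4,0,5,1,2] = [0,5,4,6,2,3,1]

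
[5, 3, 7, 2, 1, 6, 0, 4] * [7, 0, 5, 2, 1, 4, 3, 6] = [4, 2, 6, 5, 0, 3, 7, 1]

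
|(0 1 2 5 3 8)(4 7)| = 6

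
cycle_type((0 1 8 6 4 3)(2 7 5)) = 3.6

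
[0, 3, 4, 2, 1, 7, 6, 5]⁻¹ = [0, 4, 3, 1, 2, 7, 6, 5]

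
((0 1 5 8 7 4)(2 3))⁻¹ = (0 4 7 8 5 1)(2 3)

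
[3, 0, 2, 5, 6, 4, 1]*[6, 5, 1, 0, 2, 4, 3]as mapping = [0→0, 1→6, 2→1, 3→4, 4→3, 5→2, 6→5]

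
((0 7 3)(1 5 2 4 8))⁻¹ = (0 3 7)(1 8 4 2 5)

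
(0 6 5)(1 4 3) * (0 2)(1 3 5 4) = (0 6 4 5 2)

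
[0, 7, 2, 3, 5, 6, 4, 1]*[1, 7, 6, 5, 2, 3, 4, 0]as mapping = [0→1, 1→0, 2→6, 3→5, 4→3, 5→4, 6→2, 7→7]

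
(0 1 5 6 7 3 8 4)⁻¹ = (0 4 8 3 7 6 5 1)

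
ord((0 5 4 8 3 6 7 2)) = 8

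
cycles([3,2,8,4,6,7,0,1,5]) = (0 3 4 6)(1 2 8 5 7)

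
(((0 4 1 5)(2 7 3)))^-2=(0 1)(2 7 3)(4 5)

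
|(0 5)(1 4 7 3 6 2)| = 6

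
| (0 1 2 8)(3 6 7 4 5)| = 20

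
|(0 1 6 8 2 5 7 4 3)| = 9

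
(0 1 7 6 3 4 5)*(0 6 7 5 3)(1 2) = (0 2 1 5 6)(3 4)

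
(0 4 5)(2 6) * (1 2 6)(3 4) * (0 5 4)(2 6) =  (0 3)(1 6 2)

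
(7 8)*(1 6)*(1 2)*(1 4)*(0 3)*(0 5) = (0 3 5) (1 6 2 4) (7 8) 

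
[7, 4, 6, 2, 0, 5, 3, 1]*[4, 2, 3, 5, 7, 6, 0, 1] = [1, 7, 0, 3, 4, 6, 5, 2]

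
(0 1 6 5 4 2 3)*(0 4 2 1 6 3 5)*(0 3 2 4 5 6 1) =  (0 1 2 6 3 5 4)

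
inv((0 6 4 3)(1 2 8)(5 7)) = (0 3 4 6)(1 8 2)(5 7)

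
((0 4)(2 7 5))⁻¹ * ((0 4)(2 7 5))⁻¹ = (2 7 5)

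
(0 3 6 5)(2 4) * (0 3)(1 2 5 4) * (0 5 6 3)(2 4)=(0 5)(1 4 6 2)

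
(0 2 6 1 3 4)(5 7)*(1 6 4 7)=(0 2 4)(1 3 7 5)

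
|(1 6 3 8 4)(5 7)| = 10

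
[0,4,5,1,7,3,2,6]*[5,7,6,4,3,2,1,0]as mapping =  [0→5,1→3,2→2,3→7,4→0,5→4,6→6,7→1]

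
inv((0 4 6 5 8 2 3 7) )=(0 7 3 2 8 5 6 4) 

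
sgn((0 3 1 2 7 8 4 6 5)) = 1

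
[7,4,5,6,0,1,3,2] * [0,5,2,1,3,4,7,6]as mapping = [0→6,1→3,2→4,3→7,4→0,5→5,6→1,7→2]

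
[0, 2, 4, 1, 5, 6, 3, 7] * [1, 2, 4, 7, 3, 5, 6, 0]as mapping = [0→1, 1→4, 2→3, 3→2, 4→5, 5→6, 6→7, 7→0]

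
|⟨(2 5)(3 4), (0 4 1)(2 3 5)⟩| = 60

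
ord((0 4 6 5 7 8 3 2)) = 8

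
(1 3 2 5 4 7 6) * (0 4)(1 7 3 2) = (0 4 3 1 2 5)(6 7)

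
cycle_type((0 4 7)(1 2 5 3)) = 3.4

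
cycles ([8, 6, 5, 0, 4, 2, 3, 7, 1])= (0 8 1 6 3)(2 5)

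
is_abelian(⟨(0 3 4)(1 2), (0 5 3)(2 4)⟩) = no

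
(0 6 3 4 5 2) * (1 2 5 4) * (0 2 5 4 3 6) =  (1 5 4 3)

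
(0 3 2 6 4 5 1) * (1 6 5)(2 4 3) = (0 2 5 6 3 4 1)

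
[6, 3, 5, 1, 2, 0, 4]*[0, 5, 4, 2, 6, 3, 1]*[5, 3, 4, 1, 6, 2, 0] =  [3, 4, 1, 2, 6, 5, 0]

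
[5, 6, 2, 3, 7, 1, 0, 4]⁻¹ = [6, 5, 2, 3, 7, 0, 1, 4]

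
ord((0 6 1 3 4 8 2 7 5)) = 9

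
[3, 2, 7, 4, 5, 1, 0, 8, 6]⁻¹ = [6, 5, 1, 0, 3, 4, 8, 2, 7]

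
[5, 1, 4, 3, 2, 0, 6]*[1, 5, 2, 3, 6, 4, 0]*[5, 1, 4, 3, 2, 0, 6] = [2, 0, 6, 3, 4, 1, 5]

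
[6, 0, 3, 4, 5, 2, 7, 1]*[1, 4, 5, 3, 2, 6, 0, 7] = [0, 1, 3, 2, 6, 5, 7, 4]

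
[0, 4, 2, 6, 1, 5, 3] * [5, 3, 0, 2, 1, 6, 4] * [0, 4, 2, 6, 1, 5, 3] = [5, 4, 0, 1, 6, 3, 2]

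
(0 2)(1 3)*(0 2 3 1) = (0 3)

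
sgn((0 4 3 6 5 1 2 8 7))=1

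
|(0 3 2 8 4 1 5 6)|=8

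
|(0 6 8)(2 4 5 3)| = 12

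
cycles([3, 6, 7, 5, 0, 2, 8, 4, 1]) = (0 3 5 2 7 4)(1 6 8)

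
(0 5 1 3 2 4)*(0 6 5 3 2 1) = (0 3 1 2 4 6 5)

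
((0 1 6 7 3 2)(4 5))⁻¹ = (0 2 3 7 6 1)(4 5)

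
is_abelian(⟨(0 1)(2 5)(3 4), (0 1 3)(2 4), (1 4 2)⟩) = no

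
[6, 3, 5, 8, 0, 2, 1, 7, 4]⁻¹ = [4, 6, 5, 1, 8, 2, 0, 7, 3]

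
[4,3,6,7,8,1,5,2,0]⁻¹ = [8,5,7,1,0,6,2,3,4]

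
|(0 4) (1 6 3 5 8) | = 10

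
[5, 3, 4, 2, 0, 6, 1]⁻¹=[4, 6, 3, 1, 2, 0, 5]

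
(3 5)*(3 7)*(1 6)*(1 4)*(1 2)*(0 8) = (0 8)(1 6 4 2)(3 5 7)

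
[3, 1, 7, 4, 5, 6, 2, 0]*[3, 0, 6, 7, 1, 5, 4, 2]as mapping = [0→7, 1→0, 2→2, 3→1, 4→5, 5→4, 6→6, 7→3]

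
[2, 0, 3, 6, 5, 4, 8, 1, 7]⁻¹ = [1, 7, 0, 2, 5, 4, 3, 8, 6]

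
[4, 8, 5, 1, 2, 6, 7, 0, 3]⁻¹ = [7, 3, 4, 8, 0, 2, 5, 6, 1]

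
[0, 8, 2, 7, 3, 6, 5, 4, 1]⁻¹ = [0, 8, 2, 4, 7, 6, 5, 3, 1]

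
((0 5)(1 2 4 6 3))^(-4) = (1 2 4 6 3)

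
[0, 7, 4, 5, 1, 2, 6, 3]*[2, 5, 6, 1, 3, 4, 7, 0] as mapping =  [0→2, 1→0, 2→3, 3→4, 4→5, 5→6, 6→7, 7→1] 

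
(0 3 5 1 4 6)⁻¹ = (0 6 4 1 5 3)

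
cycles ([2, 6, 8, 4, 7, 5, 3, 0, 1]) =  (0 2 8 1 6 3 4 7)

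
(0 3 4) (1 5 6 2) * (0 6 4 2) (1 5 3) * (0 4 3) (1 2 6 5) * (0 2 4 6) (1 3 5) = (0 4 1 2 3) 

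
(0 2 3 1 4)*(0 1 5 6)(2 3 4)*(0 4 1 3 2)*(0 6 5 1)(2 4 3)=(0 4 2)(1 6 3)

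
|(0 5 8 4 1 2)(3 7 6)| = 6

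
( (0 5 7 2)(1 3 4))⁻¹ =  (0 2 7 5)(1 4 3)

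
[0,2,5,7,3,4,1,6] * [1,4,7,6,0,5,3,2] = [1,7,5,2,6,0,4,3]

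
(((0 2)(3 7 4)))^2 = (3 4 7)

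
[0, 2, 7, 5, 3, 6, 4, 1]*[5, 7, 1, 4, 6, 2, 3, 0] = [5, 1, 0, 2, 4, 3, 6, 7]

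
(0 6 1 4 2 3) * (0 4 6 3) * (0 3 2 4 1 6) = (0 2 3 1)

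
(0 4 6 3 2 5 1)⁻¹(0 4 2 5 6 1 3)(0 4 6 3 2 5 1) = (0 2 4 6 5 1 3)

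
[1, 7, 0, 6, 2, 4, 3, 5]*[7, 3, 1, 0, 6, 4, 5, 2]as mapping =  [0→3, 1→2, 2→7, 3→5, 4→1, 5→6, 6→0, 7→4]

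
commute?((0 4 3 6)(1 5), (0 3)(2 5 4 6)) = no:(0 4 3 6)(1 5)*(0 3)(2 5 4 6) = (0 6 3 2 5 1 4), (0 3)(2 5 4 6)*(0 4 3 6)(1 5) = (0 6 2 1 5 3 4)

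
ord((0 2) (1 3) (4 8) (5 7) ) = 2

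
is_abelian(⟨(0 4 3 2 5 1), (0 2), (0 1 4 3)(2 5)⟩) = no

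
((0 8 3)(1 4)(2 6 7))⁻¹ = (0 3 8)(1 4)(2 7 6)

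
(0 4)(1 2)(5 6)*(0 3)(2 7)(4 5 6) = (0 5 4 3)(1 7 2)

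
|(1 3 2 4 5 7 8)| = 7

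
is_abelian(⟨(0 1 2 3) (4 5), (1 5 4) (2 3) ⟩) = no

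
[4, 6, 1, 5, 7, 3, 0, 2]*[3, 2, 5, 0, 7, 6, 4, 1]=[7, 4, 2, 6, 1, 0, 3, 5]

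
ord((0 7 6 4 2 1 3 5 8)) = 9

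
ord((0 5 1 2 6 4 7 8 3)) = 9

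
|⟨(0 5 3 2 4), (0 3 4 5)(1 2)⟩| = 360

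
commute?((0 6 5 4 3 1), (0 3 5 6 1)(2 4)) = no:(0 6 5 4 3 1) * (0 3 5 6 1)(2 4) = (0 1 3)(2 4 5), (0 3 5 6 1)(2 4) * (0 6 5 4 3 1) = (0 1 6)(2 3 4)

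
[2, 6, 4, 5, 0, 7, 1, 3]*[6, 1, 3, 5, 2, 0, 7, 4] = [3, 7, 2, 0, 6, 4, 1, 5]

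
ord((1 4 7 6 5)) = 5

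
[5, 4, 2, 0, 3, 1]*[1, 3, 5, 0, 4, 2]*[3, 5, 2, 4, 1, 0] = [2, 1, 0, 5, 3, 4]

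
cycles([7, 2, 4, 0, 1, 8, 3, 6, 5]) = (0 7 6 3)(1 2 4)(5 8)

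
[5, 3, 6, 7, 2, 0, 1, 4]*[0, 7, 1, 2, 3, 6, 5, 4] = [6, 2, 5, 4, 1, 0, 7, 3]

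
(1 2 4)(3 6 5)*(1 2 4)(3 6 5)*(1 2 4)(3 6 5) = ()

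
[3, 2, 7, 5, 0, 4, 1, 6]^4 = [0, 1, 2, 3, 4, 5, 6, 7]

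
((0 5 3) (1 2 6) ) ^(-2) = (0 5 3) (1 2 6) 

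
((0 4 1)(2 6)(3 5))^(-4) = (0 1 4)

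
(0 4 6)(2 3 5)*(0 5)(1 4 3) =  (0 3)(1 4 6 5 2)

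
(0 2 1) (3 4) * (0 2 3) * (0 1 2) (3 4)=(0 4 1) 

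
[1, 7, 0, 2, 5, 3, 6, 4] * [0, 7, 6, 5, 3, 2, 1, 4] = [7, 4, 0, 6, 2, 5, 1, 3]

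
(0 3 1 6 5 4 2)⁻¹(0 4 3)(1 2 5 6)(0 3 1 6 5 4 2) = (0 4 5 6)(1 3 2)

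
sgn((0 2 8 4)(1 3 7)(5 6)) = 1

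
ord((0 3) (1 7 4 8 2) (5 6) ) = 10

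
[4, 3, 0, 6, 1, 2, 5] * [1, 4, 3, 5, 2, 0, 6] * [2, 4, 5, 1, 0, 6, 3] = [5, 6, 4, 3, 0, 1, 2]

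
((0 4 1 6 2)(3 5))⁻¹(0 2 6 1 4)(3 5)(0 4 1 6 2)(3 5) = (0 2 6 1 4)(3 5)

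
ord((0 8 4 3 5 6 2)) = 7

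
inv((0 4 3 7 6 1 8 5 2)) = (0 2 5 8 1 6 7 3 4)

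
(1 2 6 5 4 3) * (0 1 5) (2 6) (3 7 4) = (0 1 6) (3 5) (4 7) 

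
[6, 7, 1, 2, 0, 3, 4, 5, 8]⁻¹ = [4, 2, 3, 5, 6, 7, 0, 1, 8]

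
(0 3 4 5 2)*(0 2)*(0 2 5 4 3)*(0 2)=(0 2 5)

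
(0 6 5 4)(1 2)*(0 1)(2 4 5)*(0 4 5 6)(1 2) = (1 5 6)(2 4)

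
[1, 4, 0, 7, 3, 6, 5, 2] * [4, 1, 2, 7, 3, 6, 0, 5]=[1, 3, 4, 5, 7, 0, 6, 2] 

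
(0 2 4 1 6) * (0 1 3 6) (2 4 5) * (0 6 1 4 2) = (0 2 5) (1 6 4 3) 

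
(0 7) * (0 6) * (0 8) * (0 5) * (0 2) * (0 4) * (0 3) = (0 7 6 8 5 2 4 3)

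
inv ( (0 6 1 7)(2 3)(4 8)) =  (0 7 1 6)(2 3)(4 8)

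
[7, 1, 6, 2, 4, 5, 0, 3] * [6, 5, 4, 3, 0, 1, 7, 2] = [2, 5, 7, 4, 0, 1, 6, 3]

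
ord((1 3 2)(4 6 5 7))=12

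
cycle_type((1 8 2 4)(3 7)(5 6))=2^2.4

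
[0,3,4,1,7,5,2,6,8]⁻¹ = [0,3,6,1,2,5,7,4,8]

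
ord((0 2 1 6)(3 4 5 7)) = 4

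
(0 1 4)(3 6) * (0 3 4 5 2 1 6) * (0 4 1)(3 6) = (0 3 4 6 1 5 2)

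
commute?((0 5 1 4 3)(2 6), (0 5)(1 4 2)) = no:(0 5 1 4 3)(2 6)*(0 5)(1 4 2) = (1 2 6)(3 5 4), (0 5)(1 4 2)*(0 5 1 4 3)(2 6) = (0 1 3)(2 4 6)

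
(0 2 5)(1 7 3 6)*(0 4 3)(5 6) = (0 2 6 1 7)(3 5 4)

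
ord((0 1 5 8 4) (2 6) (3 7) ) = 10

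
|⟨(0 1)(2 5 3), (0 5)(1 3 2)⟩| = 120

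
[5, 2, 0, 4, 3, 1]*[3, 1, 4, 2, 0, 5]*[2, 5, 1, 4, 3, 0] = [0, 3, 4, 2, 1, 5]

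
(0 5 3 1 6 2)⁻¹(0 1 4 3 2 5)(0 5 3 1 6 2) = (0 3 5 6 4 1)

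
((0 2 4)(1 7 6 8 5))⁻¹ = (0 4 2)(1 5 8 6 7)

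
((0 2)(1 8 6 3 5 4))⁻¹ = (0 2)(1 4 5 3 6 8)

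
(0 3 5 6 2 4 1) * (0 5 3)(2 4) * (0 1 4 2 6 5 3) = (0 1 3)(2 6)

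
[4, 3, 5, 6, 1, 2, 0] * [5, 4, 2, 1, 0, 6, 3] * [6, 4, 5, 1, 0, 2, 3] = [6, 4, 3, 1, 0, 5, 2]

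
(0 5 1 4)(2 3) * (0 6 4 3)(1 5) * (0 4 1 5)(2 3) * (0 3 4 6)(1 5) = (0 1 2 6 5 3 4)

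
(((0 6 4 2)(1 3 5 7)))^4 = ()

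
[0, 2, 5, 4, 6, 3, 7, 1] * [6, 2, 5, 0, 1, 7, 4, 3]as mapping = [0→6, 1→5, 2→7, 3→1, 4→4, 5→0, 6→3, 7→2]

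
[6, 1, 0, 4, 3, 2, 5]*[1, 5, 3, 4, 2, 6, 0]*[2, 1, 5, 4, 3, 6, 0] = [2, 6, 1, 5, 3, 4, 0]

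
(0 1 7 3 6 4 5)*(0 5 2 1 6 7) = (0 6 4 2 1)(3 7)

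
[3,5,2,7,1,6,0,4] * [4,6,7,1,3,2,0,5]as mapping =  [0→1,1→2,2→7,3→5,4→6,5→0,6→4,7→3]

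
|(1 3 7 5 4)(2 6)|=10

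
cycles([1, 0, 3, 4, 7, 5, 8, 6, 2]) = (0 1)(2 3 4 7 6 8)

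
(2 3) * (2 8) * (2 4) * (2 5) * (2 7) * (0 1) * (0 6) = (0 1 6)(2 3 8 4 5 7)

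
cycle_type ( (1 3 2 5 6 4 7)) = 7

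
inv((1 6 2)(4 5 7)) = (1 2 6)(4 7 5)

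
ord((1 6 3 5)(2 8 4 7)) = 4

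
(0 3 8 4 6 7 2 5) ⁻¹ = (0 5 2 7 6 4 8 3) 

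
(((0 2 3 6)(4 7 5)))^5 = (0 2 3 6)(4 5 7)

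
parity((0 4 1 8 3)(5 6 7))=even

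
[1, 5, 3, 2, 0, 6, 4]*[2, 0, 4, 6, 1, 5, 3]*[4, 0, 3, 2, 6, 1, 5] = [4, 1, 5, 6, 3, 2, 0]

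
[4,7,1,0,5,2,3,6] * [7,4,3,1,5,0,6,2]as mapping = [0→5,1→2,2→4,3→7,4→0,5→3,6→1,7→6]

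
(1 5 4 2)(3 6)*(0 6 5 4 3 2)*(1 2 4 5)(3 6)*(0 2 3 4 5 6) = (0 4 2 3 1 6 5)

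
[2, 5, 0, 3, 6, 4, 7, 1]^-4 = [0, 5, 2, 3, 6, 4, 7, 1]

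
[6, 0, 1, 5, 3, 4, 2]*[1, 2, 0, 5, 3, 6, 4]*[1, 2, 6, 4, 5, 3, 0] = [5, 2, 6, 0, 3, 4, 1]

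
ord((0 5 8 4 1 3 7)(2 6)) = 14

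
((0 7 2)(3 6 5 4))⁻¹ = (0 2 7)(3 4 5 6)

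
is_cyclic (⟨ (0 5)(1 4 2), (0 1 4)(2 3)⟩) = no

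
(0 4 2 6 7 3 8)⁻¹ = (0 8 3 7 6 2 4)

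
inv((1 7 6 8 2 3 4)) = (1 4 3 2 8 6 7)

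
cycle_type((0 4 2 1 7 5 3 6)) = 8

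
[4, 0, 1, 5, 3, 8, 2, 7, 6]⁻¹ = [1, 2, 6, 4, 0, 3, 8, 7, 5]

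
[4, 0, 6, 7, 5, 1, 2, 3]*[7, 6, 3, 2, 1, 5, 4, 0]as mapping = [0→1, 1→7, 2→4, 3→0, 4→5, 5→6, 6→3, 7→2]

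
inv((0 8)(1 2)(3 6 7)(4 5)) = (0 8)(1 2)(3 7 6)(4 5)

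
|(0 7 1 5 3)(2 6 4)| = 15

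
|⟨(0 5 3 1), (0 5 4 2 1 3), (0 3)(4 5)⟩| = 720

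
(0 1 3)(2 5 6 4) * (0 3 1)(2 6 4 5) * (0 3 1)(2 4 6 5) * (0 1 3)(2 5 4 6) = (2 6 5)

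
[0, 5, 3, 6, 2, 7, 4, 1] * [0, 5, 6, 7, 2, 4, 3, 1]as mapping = [0→0, 1→4, 2→7, 3→3, 4→6, 5→1, 6→2, 7→5]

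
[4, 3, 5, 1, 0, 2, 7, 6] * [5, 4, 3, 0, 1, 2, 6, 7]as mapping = [0→1, 1→0, 2→2, 3→4, 4→5, 5→3, 6→7, 7→6]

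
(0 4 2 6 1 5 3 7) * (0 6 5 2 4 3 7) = (0 3)(1 2 5 7 6)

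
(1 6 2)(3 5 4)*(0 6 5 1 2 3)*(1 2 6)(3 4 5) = (0 1 3 2 6 4)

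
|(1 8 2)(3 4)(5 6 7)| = 6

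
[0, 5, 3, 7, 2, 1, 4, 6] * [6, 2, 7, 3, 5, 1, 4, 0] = [6, 1, 3, 0, 7, 2, 5, 4]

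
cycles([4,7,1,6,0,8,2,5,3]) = (0 4)(1 7 5 8 3 6 2)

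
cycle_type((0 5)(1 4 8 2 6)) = 2.5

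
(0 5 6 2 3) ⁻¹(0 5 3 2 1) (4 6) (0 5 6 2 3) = (0 3 1 5 6) (2 4) 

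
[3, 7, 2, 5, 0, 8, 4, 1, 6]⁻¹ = [4, 7, 2, 0, 6, 3, 8, 1, 5]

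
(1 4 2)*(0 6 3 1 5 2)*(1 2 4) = (0 6 3 2 5 4)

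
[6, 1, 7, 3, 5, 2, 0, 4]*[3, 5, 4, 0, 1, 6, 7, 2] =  [7, 5, 2, 0, 6, 4, 3, 1]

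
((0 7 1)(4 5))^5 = (0 1 7)(4 5)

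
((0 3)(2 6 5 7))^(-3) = (0 3)(2 6 5 7)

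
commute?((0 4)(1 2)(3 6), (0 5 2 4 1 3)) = no:(0 4)(1 2)(3 6) * (0 5 2 4 1 3) = (0 1 4 5 2 3 6), (0 5 2 4 1 3) * (0 4)(1 2)(3 6) = (0 5 1 6 3 4 2)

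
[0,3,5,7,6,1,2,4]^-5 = [0,7,1,4,2,3,5,6]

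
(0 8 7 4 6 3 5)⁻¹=(0 5 3 6 4 7 8)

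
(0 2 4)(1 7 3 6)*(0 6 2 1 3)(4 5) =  (0 1 7)(2 5 4 6 3)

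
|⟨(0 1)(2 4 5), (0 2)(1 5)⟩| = 120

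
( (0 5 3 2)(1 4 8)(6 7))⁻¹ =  (0 2 3 5)(1 8 4)(6 7)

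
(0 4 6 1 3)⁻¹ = (0 3 1 6 4)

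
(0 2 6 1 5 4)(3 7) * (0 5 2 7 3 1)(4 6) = (0 7 1 2 4 5 6)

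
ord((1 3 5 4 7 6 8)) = 7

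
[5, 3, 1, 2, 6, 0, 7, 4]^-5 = [5, 3, 1, 2, 6, 0, 7, 4]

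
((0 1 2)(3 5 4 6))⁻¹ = (0 2 1)(3 6 4 5)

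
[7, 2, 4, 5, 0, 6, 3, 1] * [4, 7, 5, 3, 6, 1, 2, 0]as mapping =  [0→0, 1→5, 2→6, 3→1, 4→4, 5→2, 6→3, 7→7]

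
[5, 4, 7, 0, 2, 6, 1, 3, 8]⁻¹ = [3, 6, 4, 7, 1, 0, 5, 2, 8]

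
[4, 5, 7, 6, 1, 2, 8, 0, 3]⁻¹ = [7, 4, 5, 8, 0, 1, 3, 2, 6]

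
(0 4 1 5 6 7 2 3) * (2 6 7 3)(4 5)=(0 5 7 6 3)(1 4)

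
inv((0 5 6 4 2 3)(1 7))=(0 3 2 4 6 5)(1 7)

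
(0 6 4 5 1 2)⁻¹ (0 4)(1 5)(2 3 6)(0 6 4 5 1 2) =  (0 3 4)(1 2)(5 6)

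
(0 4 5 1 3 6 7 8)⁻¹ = (0 8 7 6 3 1 5 4)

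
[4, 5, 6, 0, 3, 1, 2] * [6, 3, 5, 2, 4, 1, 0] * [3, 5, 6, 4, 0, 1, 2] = [0, 5, 3, 2, 6, 4, 1]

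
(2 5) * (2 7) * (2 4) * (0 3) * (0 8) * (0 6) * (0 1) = (0 3 8 6 1)(2 5 7 4)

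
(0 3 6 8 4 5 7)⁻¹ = (0 7 5 4 8 6 3)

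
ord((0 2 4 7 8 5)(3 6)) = 6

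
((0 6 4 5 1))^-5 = ()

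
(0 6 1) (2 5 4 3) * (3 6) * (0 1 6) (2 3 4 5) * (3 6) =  (0 4) (3 6) 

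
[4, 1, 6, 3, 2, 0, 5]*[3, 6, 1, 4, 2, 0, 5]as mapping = [0→2, 1→6, 2→5, 3→4, 4→1, 5→3, 6→0]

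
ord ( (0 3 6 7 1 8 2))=7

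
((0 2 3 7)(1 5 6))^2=(0 3)(1 6 5)(2 7)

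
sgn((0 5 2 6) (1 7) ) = 1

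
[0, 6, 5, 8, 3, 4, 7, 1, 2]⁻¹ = [0, 7, 8, 4, 5, 2, 1, 6, 3]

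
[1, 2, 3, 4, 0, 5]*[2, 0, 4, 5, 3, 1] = [0, 4, 5, 3, 2, 1]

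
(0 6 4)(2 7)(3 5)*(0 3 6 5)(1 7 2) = (0 5 6 4 3)(1 7)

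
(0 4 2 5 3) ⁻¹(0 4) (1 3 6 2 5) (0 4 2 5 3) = (0 6 5 3 1) (2 4) 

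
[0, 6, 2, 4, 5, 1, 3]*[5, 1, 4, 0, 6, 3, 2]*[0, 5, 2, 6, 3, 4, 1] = [4, 2, 3, 1, 6, 5, 0]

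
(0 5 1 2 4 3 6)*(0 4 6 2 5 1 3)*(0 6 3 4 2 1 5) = (0 5 4 6 2 3 1)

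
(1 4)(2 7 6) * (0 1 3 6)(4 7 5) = (0 1 7)(2 5 4 3 6)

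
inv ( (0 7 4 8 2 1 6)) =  (0 6 1 2 8 4 7)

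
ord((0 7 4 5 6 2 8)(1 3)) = 14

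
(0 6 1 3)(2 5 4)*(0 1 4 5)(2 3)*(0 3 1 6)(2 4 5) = (1 4)(2 3 6 5)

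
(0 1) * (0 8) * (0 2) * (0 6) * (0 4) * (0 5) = (0 1 8 2 6 4 5)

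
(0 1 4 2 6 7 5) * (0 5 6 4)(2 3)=(0 1)(2 4 3)(6 7)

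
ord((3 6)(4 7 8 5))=4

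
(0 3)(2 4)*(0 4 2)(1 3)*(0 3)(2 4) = (0 1)(2 4 3)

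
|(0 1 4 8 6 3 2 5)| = 8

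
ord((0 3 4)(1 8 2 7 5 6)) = 6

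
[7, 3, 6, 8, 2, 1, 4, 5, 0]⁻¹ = [8, 5, 4, 1, 6, 7, 2, 0, 3]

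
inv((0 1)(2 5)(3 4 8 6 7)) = (0 1)(2 5)(3 7 6 8 4)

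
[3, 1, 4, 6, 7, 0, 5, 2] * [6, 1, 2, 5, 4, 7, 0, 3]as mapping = [0→5, 1→1, 2→4, 3→0, 4→3, 5→6, 6→7, 7→2]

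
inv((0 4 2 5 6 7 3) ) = (0 3 7 6 5 2 4) 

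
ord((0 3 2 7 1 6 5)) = 7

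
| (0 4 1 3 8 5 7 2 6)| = 9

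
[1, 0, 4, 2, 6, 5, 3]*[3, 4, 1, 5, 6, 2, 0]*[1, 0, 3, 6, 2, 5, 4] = [2, 6, 4, 0, 1, 3, 5]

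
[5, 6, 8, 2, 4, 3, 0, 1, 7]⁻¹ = [6, 7, 3, 5, 4, 0, 1, 8, 2]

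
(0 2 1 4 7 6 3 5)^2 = (0 1 7 3)(2 4 6 5)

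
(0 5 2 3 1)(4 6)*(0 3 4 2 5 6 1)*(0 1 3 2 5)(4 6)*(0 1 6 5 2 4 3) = (0 3 6 2 5 1 4)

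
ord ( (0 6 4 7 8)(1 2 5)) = 15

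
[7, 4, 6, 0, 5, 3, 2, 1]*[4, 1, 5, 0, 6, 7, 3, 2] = [2, 6, 3, 4, 7, 0, 5, 1]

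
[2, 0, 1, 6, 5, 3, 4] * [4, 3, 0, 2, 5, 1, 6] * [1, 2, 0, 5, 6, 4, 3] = [1, 6, 5, 3, 2, 0, 4]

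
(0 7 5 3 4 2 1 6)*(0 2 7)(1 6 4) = (1 4 7 5 3)(2 6)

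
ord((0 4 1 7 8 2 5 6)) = 8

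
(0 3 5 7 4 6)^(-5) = (0 3 5 7 4 6)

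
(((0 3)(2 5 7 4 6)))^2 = (2 7 6 5 4)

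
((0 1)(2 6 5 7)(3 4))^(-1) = (0 1)(2 7 5 6)(3 4)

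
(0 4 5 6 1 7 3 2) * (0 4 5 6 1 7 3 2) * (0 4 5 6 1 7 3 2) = (0 6 3 4 1 2 5 7)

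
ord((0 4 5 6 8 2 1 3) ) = 8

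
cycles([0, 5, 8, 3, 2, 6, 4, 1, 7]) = (1 5 6 4 2 8 7)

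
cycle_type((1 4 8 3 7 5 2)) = 7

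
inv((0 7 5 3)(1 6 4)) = (0 3 5 7)(1 4 6)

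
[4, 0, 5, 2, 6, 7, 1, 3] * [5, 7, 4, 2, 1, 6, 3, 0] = [1, 5, 6, 4, 3, 0, 7, 2]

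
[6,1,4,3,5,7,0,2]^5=[6,1,4,3,5,7,0,2]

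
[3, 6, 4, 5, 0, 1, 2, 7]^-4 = [1, 4, 3, 6, 5, 2, 0, 7]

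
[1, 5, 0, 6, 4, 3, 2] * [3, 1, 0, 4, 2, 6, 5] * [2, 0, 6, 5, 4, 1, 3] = [0, 3, 5, 1, 6, 4, 2]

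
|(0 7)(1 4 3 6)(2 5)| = 4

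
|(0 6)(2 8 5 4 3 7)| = 6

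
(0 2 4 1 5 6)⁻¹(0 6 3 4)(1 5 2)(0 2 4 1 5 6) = (0 3 1 2)(4 5 6)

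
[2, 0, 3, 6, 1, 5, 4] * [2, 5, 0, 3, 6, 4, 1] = [0, 2, 3, 1, 5, 4, 6]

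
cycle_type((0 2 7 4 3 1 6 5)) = 8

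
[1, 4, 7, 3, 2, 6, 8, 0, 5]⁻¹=[7, 0, 4, 3, 1, 8, 5, 2, 6]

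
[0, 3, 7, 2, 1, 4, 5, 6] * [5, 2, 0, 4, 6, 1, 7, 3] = [5, 4, 3, 0, 2, 6, 1, 7]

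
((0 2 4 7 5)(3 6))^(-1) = (0 5 7 4 2)(3 6)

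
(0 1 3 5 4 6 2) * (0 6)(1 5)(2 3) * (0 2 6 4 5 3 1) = (0 3)(1 6)(2 4)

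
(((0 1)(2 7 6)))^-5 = (0 1)(2 7 6)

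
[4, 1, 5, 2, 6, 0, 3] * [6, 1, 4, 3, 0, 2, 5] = [0, 1, 2, 4, 5, 6, 3]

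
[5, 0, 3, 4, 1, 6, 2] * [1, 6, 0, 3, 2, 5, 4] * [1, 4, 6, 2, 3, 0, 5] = [0, 4, 2, 6, 5, 3, 1] 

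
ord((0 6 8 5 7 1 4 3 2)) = 9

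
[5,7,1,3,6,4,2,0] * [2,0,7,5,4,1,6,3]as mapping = [0→1,1→3,2→0,3→5,4→6,5→4,6→7,7→2]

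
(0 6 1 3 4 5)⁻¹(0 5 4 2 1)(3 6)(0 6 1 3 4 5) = (0 5 2 3 6)(1 4)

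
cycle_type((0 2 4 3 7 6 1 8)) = 8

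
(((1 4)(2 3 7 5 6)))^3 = (1 4)(2 5 3 6 7)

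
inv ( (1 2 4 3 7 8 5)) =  (1 5 8 7 3 4 2)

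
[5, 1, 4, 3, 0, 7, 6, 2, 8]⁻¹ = [4, 1, 7, 3, 2, 0, 6, 5, 8]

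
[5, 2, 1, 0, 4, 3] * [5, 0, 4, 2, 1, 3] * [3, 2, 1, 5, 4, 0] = [5, 4, 3, 0, 2, 1]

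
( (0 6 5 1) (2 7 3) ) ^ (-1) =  (0 1 5 6) (2 3 7) 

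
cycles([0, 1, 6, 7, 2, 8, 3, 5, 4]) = (2 6 3 7 5 8 4)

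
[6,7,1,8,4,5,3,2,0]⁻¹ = [8,2,7,6,4,5,0,1,3]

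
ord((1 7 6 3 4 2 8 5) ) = 8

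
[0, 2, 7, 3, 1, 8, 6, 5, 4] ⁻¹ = [0, 4, 1, 3, 8, 7, 6, 2, 5] 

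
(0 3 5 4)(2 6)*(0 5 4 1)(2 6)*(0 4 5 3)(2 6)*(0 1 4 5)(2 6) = (0 1 5 4 3)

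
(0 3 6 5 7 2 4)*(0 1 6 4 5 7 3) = (1 6 7 2 5 3 4)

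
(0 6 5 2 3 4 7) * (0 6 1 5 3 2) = (0 1 5)(3 4 7 6)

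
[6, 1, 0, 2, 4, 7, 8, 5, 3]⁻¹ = [2, 1, 3, 8, 4, 7, 0, 5, 6]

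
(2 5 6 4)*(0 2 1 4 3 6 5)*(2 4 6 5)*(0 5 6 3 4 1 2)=(0 1 3 6 4 2 5)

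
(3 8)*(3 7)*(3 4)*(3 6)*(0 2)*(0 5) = (0 2 5)(3 8 7 4 6)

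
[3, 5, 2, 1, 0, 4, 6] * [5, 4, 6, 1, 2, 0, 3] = [1, 0, 6, 4, 5, 2, 3]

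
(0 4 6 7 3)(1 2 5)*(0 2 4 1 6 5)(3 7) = (0 1 4 5 6 3 2)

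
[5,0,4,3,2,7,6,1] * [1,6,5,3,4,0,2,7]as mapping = [0→0,1→1,2→4,3→3,4→5,5→7,6→2,7→6]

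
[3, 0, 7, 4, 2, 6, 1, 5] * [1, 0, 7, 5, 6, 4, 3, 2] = [5, 1, 2, 6, 7, 3, 0, 4] 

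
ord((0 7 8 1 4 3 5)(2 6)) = 14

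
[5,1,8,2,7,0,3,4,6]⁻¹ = [5,1,3,6,7,0,8,4,2]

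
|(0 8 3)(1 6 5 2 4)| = 15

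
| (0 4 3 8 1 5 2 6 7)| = 9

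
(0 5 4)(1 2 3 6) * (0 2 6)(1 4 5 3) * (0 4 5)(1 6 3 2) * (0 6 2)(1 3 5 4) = (1 5 6 4 3)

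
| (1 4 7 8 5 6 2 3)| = 8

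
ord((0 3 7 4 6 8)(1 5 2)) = 6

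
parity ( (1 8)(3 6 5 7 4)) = odd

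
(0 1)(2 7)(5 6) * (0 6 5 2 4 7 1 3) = (0 3)(1 6 2)(4 7)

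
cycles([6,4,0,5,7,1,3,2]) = (0 6 3 5 1 4 7 2)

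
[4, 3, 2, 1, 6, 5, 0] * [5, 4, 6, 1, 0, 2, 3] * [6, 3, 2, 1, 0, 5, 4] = [6, 3, 4, 0, 1, 2, 5]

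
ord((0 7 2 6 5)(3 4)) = 10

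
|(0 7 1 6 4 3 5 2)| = 8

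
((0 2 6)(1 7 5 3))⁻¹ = (0 6 2)(1 3 5 7)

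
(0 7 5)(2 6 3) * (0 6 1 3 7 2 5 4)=(0 2 1 3 5 6 7 4)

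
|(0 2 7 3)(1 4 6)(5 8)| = 12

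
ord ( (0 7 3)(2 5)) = 6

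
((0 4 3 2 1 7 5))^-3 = (0 1 4 7 3 5 2)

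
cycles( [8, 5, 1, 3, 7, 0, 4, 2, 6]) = (0 8 6 4 7 2 1 5)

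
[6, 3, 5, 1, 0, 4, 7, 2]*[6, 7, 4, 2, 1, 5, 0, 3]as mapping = [0→0, 1→2, 2→5, 3→7, 4→6, 5→1, 6→3, 7→4]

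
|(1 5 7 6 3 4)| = 6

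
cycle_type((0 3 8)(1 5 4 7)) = 3.4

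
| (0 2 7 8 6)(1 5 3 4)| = 20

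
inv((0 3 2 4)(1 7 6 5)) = (0 4 2 3)(1 5 6 7)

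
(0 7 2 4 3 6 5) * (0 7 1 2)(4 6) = (0 1 2 6 5 7)(3 4)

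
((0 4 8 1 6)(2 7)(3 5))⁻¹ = (0 6 1 8 4)(2 7)(3 5)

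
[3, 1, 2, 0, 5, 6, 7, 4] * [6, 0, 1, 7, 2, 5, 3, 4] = [7, 0, 1, 6, 5, 3, 4, 2]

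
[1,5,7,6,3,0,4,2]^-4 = [5,0,2,4,6,1,3,7]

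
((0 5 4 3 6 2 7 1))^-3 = (0 2 4 1 6 5 7 3)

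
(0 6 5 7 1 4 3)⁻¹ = (0 3 4 1 7 5 6)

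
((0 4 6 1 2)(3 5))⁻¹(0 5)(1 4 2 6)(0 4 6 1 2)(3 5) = (0 1 2 6)(3 4)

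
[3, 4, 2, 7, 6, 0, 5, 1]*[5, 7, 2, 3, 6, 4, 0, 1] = [3, 6, 2, 1, 0, 5, 4, 7]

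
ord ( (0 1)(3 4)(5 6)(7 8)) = 2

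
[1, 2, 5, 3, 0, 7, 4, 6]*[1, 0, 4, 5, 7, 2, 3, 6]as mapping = [0→0, 1→4, 2→2, 3→5, 4→1, 5→6, 6→7, 7→3]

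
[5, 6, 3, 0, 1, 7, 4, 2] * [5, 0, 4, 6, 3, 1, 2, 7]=[1, 2, 6, 5, 0, 7, 3, 4]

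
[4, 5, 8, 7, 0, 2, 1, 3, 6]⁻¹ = [4, 6, 5, 7, 0, 1, 8, 3, 2]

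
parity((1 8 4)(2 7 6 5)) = odd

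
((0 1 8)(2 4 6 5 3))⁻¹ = (0 8 1)(2 3 5 6 4)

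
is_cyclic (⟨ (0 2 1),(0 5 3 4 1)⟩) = no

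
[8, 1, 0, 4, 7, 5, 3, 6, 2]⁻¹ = [2, 1, 8, 6, 3, 5, 7, 4, 0]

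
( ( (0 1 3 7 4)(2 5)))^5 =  (2 5)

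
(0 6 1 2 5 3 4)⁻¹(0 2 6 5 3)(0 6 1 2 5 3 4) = (1 3 4 6 5)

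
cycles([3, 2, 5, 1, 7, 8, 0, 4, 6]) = (0 3 1 2 5 8 6)(4 7)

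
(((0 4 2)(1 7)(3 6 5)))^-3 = (1 7)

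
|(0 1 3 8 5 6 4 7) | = 8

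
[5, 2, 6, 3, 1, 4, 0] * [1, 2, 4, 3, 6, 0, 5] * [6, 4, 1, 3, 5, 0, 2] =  [6, 5, 0, 3, 1, 2, 4]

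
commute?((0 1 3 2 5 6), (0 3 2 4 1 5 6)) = no:(0 1 3 2 5 6) * (0 3 2 4 1 5 6) = (0 5)(1 2 6 3 4), (0 3 2 4 1 5 6) * (0 1 3 2 5 6) = (0 2 4 3 5)(1 6)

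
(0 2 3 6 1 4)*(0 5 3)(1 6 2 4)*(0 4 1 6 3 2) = (0 1 6 3)(2 4 5)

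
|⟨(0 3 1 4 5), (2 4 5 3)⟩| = 720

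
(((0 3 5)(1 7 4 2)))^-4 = (0 5 3)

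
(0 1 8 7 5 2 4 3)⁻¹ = (0 3 4 2 5 7 8 1)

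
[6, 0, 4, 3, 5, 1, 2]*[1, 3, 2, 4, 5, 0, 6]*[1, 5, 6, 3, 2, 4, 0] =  [0, 5, 4, 2, 1, 3, 6]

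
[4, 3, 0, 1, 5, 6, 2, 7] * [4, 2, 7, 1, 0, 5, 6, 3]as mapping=[0→0, 1→1, 2→4, 3→2, 4→5, 5→6, 6→7, 7→3]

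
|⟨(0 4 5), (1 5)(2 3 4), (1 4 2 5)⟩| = 720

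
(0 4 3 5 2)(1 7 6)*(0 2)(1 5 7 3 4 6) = (0 6 5)(1 3 7)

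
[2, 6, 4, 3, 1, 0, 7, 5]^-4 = [1, 5, 6, 3, 7, 4, 0, 2]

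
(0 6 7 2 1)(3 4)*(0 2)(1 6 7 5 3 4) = (0 7)(1 2 6 5 3)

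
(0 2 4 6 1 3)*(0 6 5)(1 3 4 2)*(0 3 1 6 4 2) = (0 6 1 2)(3 4 5)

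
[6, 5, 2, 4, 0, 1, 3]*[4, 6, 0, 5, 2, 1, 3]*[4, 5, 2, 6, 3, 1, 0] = [6, 5, 4, 2, 3, 0, 1]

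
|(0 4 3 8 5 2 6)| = 7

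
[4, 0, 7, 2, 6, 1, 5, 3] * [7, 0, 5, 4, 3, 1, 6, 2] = [3, 7, 2, 5, 6, 0, 1, 4]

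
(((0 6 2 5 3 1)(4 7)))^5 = (0 1 3 5 2 6)(4 7)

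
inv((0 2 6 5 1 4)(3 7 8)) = (0 4 1 5 6 2)(3 8 7)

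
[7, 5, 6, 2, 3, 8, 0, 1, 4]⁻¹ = [6, 7, 3, 4, 8, 1, 2, 0, 5]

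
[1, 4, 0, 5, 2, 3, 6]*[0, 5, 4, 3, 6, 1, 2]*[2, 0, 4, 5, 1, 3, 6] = [3, 6, 2, 0, 1, 5, 4]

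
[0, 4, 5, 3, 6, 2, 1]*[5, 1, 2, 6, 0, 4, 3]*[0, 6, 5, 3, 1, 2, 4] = [2, 0, 1, 4, 3, 5, 6]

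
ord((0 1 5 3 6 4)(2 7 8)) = 6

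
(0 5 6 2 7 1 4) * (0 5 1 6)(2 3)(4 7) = (0 1 7 6 3 2 4 5)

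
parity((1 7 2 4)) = odd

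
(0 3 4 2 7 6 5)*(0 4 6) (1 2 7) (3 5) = (0 5 4 7) (1 2) (3 6) 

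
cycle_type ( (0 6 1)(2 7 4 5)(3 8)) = 2.3.4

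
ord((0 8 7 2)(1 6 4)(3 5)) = 12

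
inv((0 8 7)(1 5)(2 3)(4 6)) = (0 7 8)(1 5)(2 3)(4 6)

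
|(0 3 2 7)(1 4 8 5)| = 4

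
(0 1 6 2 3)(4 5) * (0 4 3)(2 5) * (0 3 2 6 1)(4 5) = (2 3 5)(4 6)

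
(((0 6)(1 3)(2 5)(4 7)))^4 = ()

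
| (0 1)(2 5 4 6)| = 4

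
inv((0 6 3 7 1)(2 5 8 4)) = (0 1 7 3 6)(2 4 8 5)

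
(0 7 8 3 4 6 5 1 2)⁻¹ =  (0 2 1 5 6 4 3 8 7)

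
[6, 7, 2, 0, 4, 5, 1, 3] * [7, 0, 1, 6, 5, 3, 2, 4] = [2, 4, 1, 7, 5, 3, 0, 6]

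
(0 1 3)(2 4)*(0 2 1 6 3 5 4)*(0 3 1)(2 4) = (0 6 1 5 2 3 4)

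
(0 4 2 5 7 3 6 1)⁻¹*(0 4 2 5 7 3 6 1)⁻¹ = (0 6 7 2)(1 3 5 4)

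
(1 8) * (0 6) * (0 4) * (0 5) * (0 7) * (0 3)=(0 6 4 5 7 3)(1 8)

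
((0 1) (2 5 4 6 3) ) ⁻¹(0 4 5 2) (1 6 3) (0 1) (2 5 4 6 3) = (0 3 2) (1 6 4 5) 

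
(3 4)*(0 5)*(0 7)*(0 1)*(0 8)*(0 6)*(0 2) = (0 5 7 1 8 6 2)(3 4)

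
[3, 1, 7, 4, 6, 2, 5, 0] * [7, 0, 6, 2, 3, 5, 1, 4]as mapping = [0→2, 1→0, 2→4, 3→3, 4→1, 5→6, 6→5, 7→7]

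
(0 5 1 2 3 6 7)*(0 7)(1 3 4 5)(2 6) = (0 1 6)(2 4 5 3)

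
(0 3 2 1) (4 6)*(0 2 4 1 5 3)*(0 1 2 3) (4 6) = (0 1 3 6 2 5) 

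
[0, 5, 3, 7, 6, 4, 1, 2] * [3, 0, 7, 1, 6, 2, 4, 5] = [3, 2, 1, 5, 4, 6, 0, 7]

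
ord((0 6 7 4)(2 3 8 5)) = 4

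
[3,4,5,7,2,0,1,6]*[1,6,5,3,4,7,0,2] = [3,4,7,2,5,1,6,0]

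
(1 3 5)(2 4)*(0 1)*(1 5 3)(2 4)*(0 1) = (0 5 1)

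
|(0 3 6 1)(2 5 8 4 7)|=20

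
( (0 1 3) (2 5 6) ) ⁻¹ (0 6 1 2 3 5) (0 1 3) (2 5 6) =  (0 6 1 2 3 5) 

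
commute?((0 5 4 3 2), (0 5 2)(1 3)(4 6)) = no:(0 5 4 3 2)*(0 5 2)(1 3)(4 6) = (0 2 5 6 4 1 3), (0 5 2)(1 3)(4 6)*(0 5 4 3 2) = (0 4 6 3 1 2 5)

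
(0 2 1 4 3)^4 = (0 3 4 1 2)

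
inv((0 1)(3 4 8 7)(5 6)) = (0 1)(3 7 8 4)(5 6)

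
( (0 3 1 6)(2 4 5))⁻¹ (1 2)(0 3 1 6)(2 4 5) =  (4 6)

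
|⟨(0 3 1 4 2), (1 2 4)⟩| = 60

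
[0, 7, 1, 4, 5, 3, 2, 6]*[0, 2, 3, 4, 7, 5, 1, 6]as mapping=[0→0, 1→6, 2→2, 3→7, 4→5, 5→4, 6→3, 7→1]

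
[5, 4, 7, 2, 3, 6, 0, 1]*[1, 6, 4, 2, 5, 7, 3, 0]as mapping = [0→7, 1→5, 2→0, 3→4, 4→2, 5→3, 6→1, 7→6]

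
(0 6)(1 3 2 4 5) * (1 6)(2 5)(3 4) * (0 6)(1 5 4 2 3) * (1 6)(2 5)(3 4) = (0 2 6 1 5)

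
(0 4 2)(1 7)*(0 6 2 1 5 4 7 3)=(0 7 5 4 1 3)(2 6)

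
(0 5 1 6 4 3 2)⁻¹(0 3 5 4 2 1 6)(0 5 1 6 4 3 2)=(0 6 4 5 2 1 3)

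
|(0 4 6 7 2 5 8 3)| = 8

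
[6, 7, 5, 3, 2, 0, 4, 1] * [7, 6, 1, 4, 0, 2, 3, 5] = [3, 5, 2, 4, 1, 7, 0, 6]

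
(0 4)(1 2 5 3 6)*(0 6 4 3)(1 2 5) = (0 3 4 6 2 1 5)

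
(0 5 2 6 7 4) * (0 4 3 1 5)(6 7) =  (1 5 2 7 3)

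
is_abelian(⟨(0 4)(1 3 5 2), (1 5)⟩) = no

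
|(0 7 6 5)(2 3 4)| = 12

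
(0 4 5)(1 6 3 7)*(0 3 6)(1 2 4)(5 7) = (0 1)(2 4 7)(3 5)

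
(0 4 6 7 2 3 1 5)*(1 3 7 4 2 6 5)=(0 2 7 6 4 5)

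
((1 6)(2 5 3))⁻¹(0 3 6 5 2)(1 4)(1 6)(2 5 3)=(0 2 1 3 5)(4 6)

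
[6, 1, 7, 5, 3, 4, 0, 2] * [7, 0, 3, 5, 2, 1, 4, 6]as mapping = [0→4, 1→0, 2→6, 3→1, 4→5, 5→2, 6→7, 7→3]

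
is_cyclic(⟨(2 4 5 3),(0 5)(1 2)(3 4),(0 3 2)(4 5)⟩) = no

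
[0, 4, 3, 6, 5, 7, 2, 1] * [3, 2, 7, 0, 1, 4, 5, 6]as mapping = [0→3, 1→1, 2→0, 3→5, 4→4, 5→6, 6→7, 7→2]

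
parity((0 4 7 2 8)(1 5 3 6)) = odd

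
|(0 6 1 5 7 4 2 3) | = 8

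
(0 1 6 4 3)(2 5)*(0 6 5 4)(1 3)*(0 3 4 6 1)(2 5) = (0 4)(1 2 6 3)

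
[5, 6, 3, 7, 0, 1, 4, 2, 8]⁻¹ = [4, 5, 7, 2, 6, 0, 1, 3, 8]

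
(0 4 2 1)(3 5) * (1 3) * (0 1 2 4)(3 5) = (2 5)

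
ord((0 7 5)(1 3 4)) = 3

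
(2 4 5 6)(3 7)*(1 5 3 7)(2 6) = (1 5 2 4 3)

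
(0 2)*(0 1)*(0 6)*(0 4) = (0 2 1 6 4)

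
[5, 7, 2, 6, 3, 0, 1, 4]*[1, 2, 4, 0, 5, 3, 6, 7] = [3, 7, 4, 6, 0, 1, 2, 5]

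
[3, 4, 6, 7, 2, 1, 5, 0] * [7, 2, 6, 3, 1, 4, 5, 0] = [3, 1, 5, 0, 6, 2, 4, 7]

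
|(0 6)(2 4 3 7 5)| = 10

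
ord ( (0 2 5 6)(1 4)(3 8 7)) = 12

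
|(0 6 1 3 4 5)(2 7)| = 6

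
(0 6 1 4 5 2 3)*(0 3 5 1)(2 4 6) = (0 2 5 4 1 6)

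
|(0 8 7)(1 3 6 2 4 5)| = 6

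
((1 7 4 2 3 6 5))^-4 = (1 2 5 4 6 7 3)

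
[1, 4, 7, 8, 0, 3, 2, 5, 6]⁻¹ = [4, 0, 6, 5, 1, 7, 8, 2, 3]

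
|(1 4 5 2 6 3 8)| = 7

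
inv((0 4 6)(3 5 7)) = (0 6 4)(3 7 5)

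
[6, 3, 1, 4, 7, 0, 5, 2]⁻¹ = [5, 2, 7, 1, 3, 6, 0, 4]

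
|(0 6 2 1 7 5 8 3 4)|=9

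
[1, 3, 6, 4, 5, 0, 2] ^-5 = [0, 1, 6, 3, 4, 5, 2] 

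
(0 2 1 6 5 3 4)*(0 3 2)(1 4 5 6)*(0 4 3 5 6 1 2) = (0 4 5)(1 2 3 6)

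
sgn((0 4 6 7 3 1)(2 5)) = 1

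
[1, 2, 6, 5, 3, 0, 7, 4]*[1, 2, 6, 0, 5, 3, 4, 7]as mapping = [0→2, 1→6, 2→4, 3→3, 4→0, 5→1, 6→7, 7→5]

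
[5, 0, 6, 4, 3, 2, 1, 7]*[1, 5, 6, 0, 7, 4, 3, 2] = [4, 1, 3, 7, 0, 6, 5, 2]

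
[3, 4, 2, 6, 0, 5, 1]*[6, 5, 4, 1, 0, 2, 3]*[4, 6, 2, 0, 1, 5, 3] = [6, 4, 1, 0, 3, 2, 5]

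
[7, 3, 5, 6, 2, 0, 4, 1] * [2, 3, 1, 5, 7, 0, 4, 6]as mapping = [0→6, 1→5, 2→0, 3→4, 4→1, 5→2, 6→7, 7→3]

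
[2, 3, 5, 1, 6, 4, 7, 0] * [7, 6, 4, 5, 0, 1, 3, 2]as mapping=[0→4, 1→5, 2→1, 3→6, 4→3, 5→0, 6→2, 7→7]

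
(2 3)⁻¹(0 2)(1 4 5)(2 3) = (0 3)(1 4 5)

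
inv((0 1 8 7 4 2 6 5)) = (0 5 6 2 4 7 8 1)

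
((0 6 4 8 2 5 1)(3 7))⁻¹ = (0 1 5 2 8 4 6)(3 7)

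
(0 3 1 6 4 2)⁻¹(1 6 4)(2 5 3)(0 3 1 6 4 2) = (0 5 1)(2 6 4)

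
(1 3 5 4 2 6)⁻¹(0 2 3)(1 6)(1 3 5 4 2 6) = (0 6 5)(1 3)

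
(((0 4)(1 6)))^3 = (0 4)(1 6)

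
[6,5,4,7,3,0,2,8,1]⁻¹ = [5,8,6,4,2,1,0,3,7]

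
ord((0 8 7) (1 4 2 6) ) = 12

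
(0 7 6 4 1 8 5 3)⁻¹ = (0 3 5 8 1 4 6 7)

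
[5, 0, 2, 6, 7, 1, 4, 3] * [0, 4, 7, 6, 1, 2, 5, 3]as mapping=[0→2, 1→0, 2→7, 3→5, 4→3, 5→4, 6→1, 7→6]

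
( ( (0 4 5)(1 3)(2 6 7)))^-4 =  (0 5 4)(2 7 6)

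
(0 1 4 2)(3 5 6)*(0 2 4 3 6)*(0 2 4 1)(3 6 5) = (1 6 5 2 4)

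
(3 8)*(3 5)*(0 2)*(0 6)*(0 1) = (0 2 6 1)(3 8 5)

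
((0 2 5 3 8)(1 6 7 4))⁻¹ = (0 8 3 5 2)(1 4 7 6)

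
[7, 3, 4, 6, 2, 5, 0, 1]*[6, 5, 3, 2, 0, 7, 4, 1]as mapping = [0→1, 1→2, 2→0, 3→4, 4→3, 5→7, 6→6, 7→5]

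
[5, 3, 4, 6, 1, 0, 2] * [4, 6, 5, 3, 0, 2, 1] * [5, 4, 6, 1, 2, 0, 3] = [6, 1, 5, 4, 3, 2, 0]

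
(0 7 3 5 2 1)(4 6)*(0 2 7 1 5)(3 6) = (0 1 2 5 7 6 4 3)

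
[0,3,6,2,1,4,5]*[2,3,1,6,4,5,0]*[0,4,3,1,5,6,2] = [3,2,0,4,1,5,6]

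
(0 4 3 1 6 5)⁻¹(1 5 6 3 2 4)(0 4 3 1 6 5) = (0 5 1 2 3 6)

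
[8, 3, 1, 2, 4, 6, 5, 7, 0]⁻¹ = [8, 2, 3, 1, 4, 6, 5, 7, 0]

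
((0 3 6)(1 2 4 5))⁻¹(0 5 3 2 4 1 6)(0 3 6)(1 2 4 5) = (0 3 1 6 4 5 2)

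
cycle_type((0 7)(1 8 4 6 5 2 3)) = 2.7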